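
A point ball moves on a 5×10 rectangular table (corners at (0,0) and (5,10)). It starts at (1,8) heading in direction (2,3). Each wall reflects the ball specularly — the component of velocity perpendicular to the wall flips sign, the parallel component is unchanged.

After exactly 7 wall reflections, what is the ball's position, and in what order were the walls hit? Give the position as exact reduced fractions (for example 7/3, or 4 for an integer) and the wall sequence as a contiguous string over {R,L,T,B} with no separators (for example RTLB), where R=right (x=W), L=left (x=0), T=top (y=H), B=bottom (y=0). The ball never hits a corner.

Final position: (0,7/2)
Wall sequence: TRBLRTL

1. t=2/3 → T at (7/3,10); v=(2,-3)
2. t=4/3 → R at (5,6); v=(-2,-3)
3. t=2 → B at (1,0); v=(-2,3)
4. t=1/2 → L at (0,3/2); v=(2,3)
5. t=5/2 → R at (5,9); v=(-2,3)
6. t=1/3 → T at (13/3,10); v=(-2,-3)
7. t=13/6 → L at (0,7/2); v=(2,-3)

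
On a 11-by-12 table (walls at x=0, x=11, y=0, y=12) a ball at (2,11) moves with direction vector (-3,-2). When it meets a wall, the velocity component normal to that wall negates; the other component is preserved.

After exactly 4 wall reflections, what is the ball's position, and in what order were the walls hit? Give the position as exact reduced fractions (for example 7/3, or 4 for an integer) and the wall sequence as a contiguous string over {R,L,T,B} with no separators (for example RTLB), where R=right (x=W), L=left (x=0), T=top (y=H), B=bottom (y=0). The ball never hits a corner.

Final position: (0,5)
Wall sequence: LRBL

1. t=2/3 → L at (0,29/3); v=(3,-2)
2. t=11/3 → R at (11,7/3); v=(-3,-2)
3. t=7/6 → B at (15/2,0); v=(-3,2)
4. t=5/2 → L at (0,5); v=(3,2)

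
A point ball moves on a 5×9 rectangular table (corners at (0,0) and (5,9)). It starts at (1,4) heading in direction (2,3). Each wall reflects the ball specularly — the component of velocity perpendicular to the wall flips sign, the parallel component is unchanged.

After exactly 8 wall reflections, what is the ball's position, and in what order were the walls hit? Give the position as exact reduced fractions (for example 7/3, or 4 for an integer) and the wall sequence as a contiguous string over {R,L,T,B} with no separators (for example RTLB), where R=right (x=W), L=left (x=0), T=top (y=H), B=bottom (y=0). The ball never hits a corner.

Final position: (7/3,0)
Wall sequence: TRLBRTLB

1. t=5/3 → T at (13/3,9); v=(2,-3)
2. t=1/3 → R at (5,8); v=(-2,-3)
3. t=5/2 → L at (0,1/2); v=(2,-3)
4. t=1/6 → B at (1/3,0); v=(2,3)
5. t=7/3 → R at (5,7); v=(-2,3)
6. t=2/3 → T at (11/3,9); v=(-2,-3)
7. t=11/6 → L at (0,7/2); v=(2,-3)
8. t=7/6 → B at (7/3,0); v=(2,3)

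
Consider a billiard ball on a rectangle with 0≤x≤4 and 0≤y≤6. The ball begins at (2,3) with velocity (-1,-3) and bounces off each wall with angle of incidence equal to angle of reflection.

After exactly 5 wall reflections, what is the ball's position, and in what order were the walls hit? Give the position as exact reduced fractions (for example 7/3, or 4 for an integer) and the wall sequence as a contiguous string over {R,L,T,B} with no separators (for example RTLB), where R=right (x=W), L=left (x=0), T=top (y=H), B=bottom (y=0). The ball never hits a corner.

Final position: (4,3)
Wall sequence: BLTBR

1. t=1 → B at (1,0); v=(-1,3)
2. t=1 → L at (0,3); v=(1,3)
3. t=1 → T at (1,6); v=(1,-3)
4. t=2 → B at (3,0); v=(1,3)
5. t=1 → R at (4,3); v=(-1,3)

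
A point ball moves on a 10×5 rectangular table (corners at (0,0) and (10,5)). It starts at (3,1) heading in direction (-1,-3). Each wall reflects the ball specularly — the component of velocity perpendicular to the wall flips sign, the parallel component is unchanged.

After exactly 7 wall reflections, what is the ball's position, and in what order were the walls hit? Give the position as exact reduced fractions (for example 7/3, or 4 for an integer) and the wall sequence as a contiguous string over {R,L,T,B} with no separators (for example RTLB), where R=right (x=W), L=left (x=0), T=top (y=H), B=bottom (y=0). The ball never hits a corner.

1. t=1/3 → B at (8/3,0); v=(-1,3)
2. t=5/3 → T at (1,5); v=(-1,-3)
3. t=1 → L at (0,2); v=(1,-3)
4. t=2/3 → B at (2/3,0); v=(1,3)
5. t=5/3 → T at (7/3,5); v=(1,-3)
6. t=5/3 → B at (4,0); v=(1,3)
7. t=5/3 → T at (17/3,5); v=(1,-3)

Final position: (17/3,5)
Wall sequence: BTLBTBT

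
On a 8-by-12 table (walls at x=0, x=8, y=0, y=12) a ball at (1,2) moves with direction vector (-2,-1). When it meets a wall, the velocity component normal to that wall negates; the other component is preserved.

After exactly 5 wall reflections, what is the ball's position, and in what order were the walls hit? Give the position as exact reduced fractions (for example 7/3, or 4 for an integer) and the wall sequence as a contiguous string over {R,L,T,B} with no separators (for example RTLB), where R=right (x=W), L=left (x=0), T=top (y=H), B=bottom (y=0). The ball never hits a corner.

1. t=1/2 → L at (0,3/2); v=(2,-1)
2. t=3/2 → B at (3,0); v=(2,1)
3. t=5/2 → R at (8,5/2); v=(-2,1)
4. t=4 → L at (0,13/2); v=(2,1)
5. t=4 → R at (8,21/2); v=(-2,1)

Final position: (8,21/2)
Wall sequence: LBRLR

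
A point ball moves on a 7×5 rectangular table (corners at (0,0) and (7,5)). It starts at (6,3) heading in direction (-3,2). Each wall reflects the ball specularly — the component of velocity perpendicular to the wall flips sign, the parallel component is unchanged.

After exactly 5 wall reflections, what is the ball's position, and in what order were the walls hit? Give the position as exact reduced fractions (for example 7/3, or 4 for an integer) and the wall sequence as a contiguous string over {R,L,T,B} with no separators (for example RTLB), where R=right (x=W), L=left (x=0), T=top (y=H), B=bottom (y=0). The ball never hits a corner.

Final position: (2,5)
Wall sequence: TLBRT

1. t=1 → T at (3,5); v=(-3,-2)
2. t=1 → L at (0,3); v=(3,-2)
3. t=3/2 → B at (9/2,0); v=(3,2)
4. t=5/6 → R at (7,5/3); v=(-3,2)
5. t=5/3 → T at (2,5); v=(-3,-2)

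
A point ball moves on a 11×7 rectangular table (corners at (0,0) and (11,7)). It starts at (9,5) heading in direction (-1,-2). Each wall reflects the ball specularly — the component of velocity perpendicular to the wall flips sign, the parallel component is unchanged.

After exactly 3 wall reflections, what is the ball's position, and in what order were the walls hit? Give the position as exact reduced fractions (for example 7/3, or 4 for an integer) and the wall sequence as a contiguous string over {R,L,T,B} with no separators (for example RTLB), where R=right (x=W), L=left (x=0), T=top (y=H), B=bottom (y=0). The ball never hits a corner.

1. t=5/2 → B at (13/2,0); v=(-1,2)
2. t=7/2 → T at (3,7); v=(-1,-2)
3. t=3 → L at (0,1); v=(1,-2)

Final position: (0,1)
Wall sequence: BTL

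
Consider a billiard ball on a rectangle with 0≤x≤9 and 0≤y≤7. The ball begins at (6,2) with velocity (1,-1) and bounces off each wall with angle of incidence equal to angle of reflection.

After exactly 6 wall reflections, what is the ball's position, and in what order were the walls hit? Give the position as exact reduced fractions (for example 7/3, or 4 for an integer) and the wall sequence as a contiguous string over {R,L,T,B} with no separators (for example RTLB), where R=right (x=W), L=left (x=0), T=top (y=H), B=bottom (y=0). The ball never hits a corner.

Final position: (9,5)
Wall sequence: BRTLBR

1. t=2 → B at (8,0); v=(1,1)
2. t=1 → R at (9,1); v=(-1,1)
3. t=6 → T at (3,7); v=(-1,-1)
4. t=3 → L at (0,4); v=(1,-1)
5. t=4 → B at (4,0); v=(1,1)
6. t=5 → R at (9,5); v=(-1,1)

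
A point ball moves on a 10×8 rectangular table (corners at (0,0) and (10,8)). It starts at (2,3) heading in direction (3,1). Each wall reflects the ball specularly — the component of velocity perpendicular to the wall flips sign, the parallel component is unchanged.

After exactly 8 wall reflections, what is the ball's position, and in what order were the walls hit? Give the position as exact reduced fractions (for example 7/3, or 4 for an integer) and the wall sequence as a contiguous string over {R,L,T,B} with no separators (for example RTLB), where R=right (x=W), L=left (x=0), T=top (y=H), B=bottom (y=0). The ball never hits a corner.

Final position: (0,19/3)
Wall sequence: RTLRLBRL

1. t=8/3 → R at (10,17/3); v=(-3,1)
2. t=7/3 → T at (3,8); v=(-3,-1)
3. t=1 → L at (0,7); v=(3,-1)
4. t=10/3 → R at (10,11/3); v=(-3,-1)
5. t=10/3 → L at (0,1/3); v=(3,-1)
6. t=1/3 → B at (1,0); v=(3,1)
7. t=3 → R at (10,3); v=(-3,1)
8. t=10/3 → L at (0,19/3); v=(3,1)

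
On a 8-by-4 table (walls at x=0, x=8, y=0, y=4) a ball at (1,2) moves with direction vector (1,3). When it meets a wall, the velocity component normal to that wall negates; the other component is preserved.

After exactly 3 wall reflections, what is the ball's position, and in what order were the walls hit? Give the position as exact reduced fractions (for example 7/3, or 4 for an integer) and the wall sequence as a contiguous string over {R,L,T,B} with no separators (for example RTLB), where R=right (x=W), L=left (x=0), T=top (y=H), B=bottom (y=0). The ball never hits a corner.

1. t=2/3 → T at (5/3,4); v=(1,-3)
2. t=4/3 → B at (3,0); v=(1,3)
3. t=4/3 → T at (13/3,4); v=(1,-3)

Final position: (13/3,4)
Wall sequence: TBT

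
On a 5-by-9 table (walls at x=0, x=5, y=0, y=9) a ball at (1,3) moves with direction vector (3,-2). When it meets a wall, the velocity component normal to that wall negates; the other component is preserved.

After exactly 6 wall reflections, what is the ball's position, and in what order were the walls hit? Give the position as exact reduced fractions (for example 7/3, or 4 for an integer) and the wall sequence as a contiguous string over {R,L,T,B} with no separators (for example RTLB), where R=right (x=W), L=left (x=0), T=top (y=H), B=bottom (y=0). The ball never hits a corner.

1. t=4/3 → R at (5,1/3); v=(-3,-2)
2. t=1/6 → B at (9/2,0); v=(-3,2)
3. t=3/2 → L at (0,3); v=(3,2)
4. t=5/3 → R at (5,19/3); v=(-3,2)
5. t=4/3 → T at (1,9); v=(-3,-2)
6. t=1/3 → L at (0,25/3); v=(3,-2)

Final position: (0,25/3)
Wall sequence: RBLRTL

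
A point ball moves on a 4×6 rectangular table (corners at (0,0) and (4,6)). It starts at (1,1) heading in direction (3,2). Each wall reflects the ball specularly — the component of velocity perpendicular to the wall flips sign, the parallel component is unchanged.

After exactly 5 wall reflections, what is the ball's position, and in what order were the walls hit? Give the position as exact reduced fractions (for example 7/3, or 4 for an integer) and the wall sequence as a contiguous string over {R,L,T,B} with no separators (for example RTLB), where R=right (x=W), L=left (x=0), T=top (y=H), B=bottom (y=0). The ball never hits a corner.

1. t=1 → R at (4,3); v=(-3,2)
2. t=4/3 → L at (0,17/3); v=(3,2)
3. t=1/6 → T at (1/2,6); v=(3,-2)
4. t=7/6 → R at (4,11/3); v=(-3,-2)
5. t=4/3 → L at (0,1); v=(3,-2)

Final position: (0,1)
Wall sequence: RLTRL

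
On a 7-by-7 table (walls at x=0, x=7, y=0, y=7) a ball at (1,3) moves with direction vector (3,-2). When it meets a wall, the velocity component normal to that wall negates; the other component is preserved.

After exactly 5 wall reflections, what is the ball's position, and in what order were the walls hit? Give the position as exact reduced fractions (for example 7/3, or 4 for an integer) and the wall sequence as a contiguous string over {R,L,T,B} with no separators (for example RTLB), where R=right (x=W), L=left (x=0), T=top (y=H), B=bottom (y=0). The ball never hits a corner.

1. t=3/2 → B at (11/2,0); v=(3,2)
2. t=1/2 → R at (7,1); v=(-3,2)
3. t=7/3 → L at (0,17/3); v=(3,2)
4. t=2/3 → T at (2,7); v=(3,-2)
5. t=5/3 → R at (7,11/3); v=(-3,-2)

Final position: (7,11/3)
Wall sequence: BRLTR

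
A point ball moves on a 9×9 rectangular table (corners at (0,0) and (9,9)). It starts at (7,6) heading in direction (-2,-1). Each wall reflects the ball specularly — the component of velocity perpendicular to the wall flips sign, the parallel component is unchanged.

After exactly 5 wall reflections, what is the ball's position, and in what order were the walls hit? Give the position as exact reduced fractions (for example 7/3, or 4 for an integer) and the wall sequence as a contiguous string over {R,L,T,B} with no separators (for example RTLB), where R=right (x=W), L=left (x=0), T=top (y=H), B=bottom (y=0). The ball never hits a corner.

1. t=7/2 → L at (0,5/2); v=(2,-1)
2. t=5/2 → B at (5,0); v=(2,1)
3. t=2 → R at (9,2); v=(-2,1)
4. t=9/2 → L at (0,13/2); v=(2,1)
5. t=5/2 → T at (5,9); v=(2,-1)

Final position: (5,9)
Wall sequence: LBRLT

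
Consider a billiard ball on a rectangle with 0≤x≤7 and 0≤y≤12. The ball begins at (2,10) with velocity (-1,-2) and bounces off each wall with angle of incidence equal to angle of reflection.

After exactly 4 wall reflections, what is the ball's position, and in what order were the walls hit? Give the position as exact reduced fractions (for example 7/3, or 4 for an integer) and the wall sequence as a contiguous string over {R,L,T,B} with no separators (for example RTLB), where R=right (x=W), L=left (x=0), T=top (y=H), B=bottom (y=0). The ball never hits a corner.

1. t=2 → L at (0,6); v=(1,-2)
2. t=3 → B at (3,0); v=(1,2)
3. t=4 → R at (7,8); v=(-1,2)
4. t=2 → T at (5,12); v=(-1,-2)

Final position: (5,12)
Wall sequence: LBRT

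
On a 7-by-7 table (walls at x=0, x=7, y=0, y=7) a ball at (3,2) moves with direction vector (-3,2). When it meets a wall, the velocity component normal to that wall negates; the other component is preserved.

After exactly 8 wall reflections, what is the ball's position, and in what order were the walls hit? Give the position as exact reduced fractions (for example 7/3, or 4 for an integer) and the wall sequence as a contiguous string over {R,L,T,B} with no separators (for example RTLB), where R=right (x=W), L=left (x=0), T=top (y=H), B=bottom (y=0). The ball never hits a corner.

Final position: (0,16/3)
Wall sequence: LTRLBRTL

1. t=1 → L at (0,4); v=(3,2)
2. t=3/2 → T at (9/2,7); v=(3,-2)
3. t=5/6 → R at (7,16/3); v=(-3,-2)
4. t=7/3 → L at (0,2/3); v=(3,-2)
5. t=1/3 → B at (1,0); v=(3,2)
6. t=2 → R at (7,4); v=(-3,2)
7. t=3/2 → T at (5/2,7); v=(-3,-2)
8. t=5/6 → L at (0,16/3); v=(3,-2)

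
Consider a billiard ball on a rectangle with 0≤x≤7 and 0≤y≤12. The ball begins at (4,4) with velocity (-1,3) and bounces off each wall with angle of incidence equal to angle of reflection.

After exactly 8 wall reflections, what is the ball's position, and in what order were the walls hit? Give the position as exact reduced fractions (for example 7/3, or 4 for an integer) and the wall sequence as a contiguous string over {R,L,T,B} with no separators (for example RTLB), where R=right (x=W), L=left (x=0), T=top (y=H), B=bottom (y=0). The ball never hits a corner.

1. t=8/3 → T at (4/3,12); v=(-1,-3)
2. t=4/3 → L at (0,8); v=(1,-3)
3. t=8/3 → B at (8/3,0); v=(1,3)
4. t=4 → T at (20/3,12); v=(1,-3)
5. t=1/3 → R at (7,11); v=(-1,-3)
6. t=11/3 → B at (10/3,0); v=(-1,3)
7. t=10/3 → L at (0,10); v=(1,3)
8. t=2/3 → T at (2/3,12); v=(1,-3)

Final position: (2/3,12)
Wall sequence: TLBTRBLT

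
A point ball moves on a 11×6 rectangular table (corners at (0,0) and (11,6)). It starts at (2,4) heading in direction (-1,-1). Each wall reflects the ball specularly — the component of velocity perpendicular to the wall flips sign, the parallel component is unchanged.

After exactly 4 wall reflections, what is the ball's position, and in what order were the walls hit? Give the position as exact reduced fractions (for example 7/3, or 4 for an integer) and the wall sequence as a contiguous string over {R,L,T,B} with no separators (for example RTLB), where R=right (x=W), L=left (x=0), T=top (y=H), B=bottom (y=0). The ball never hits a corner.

1. t=2 → L at (0,2); v=(1,-1)
2. t=2 → B at (2,0); v=(1,1)
3. t=6 → T at (8,6); v=(1,-1)
4. t=3 → R at (11,3); v=(-1,-1)

Final position: (11,3)
Wall sequence: LBTR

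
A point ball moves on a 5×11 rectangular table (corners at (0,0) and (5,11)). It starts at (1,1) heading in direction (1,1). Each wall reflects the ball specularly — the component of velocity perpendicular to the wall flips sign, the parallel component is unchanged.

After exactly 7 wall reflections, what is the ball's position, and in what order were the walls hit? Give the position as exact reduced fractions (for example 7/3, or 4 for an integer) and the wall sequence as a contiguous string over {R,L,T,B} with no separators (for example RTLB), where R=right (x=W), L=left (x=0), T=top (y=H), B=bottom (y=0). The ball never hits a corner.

1. t=4 → R at (5,5); v=(-1,1)
2. t=5 → L at (0,10); v=(1,1)
3. t=1 → T at (1,11); v=(1,-1)
4. t=4 → R at (5,7); v=(-1,-1)
5. t=5 → L at (0,2); v=(1,-1)
6. t=2 → B at (2,0); v=(1,1)
7. t=3 → R at (5,3); v=(-1,1)

Final position: (5,3)
Wall sequence: RLTRLBR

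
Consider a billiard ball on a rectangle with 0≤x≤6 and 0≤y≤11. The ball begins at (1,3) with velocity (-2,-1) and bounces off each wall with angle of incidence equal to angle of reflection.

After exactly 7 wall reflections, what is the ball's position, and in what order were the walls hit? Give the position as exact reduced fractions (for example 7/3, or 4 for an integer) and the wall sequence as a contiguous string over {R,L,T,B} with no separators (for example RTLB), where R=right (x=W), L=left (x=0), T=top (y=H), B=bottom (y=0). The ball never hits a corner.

Final position: (3,11)
Wall sequence: LBRLRLT

1. t=1/2 → L at (0,5/2); v=(2,-1)
2. t=5/2 → B at (5,0); v=(2,1)
3. t=1/2 → R at (6,1/2); v=(-2,1)
4. t=3 → L at (0,7/2); v=(2,1)
5. t=3 → R at (6,13/2); v=(-2,1)
6. t=3 → L at (0,19/2); v=(2,1)
7. t=3/2 → T at (3,11); v=(2,-1)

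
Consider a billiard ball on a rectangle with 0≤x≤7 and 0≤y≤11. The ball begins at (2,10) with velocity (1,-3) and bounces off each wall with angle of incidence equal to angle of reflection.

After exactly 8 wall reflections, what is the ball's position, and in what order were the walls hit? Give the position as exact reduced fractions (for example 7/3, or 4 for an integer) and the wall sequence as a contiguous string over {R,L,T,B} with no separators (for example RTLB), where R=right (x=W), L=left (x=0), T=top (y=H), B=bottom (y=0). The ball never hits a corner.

Final position: (7,3)
Wall sequence: BRTBLTBR

1. t=10/3 → B at (16/3,0); v=(1,3)
2. t=5/3 → R at (7,5); v=(-1,3)
3. t=2 → T at (5,11); v=(-1,-3)
4. t=11/3 → B at (4/3,0); v=(-1,3)
5. t=4/3 → L at (0,4); v=(1,3)
6. t=7/3 → T at (7/3,11); v=(1,-3)
7. t=11/3 → B at (6,0); v=(1,3)
8. t=1 → R at (7,3); v=(-1,3)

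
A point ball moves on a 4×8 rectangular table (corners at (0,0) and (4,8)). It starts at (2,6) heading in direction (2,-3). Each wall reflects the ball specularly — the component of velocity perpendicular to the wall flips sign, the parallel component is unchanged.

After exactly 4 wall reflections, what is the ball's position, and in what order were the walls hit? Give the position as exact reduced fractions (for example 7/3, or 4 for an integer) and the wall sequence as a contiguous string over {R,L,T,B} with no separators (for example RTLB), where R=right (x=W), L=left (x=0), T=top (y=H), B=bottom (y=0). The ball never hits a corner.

1. t=1 → R at (4,3); v=(-2,-3)
2. t=1 → B at (2,0); v=(-2,3)
3. t=1 → L at (0,3); v=(2,3)
4. t=5/3 → T at (10/3,8); v=(2,-3)

Final position: (10/3,8)
Wall sequence: RBLT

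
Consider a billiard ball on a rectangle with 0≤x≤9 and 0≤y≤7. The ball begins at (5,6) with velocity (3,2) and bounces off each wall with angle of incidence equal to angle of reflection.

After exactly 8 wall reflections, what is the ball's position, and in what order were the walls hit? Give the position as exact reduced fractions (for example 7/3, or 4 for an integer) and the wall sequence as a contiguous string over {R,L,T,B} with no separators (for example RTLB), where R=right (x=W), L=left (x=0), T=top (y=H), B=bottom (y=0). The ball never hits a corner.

1. t=1/2 → T at (13/2,7); v=(3,-2)
2. t=5/6 → R at (9,16/3); v=(-3,-2)
3. t=8/3 → B at (1,0); v=(-3,2)
4. t=1/3 → L at (0,2/3); v=(3,2)
5. t=3 → R at (9,20/3); v=(-3,2)
6. t=1/6 → T at (17/2,7); v=(-3,-2)
7. t=17/6 → L at (0,4/3); v=(3,-2)
8. t=2/3 → B at (2,0); v=(3,2)

Final position: (2,0)
Wall sequence: TRBLRTLB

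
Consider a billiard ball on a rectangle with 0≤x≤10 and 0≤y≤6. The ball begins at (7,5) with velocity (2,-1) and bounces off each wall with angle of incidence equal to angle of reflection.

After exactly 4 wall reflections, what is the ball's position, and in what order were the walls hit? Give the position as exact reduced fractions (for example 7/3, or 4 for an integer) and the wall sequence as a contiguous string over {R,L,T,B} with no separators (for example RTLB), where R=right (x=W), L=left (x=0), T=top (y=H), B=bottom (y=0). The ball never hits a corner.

1. t=3/2 → R at (10,7/2); v=(-2,-1)
2. t=7/2 → B at (3,0); v=(-2,1)
3. t=3/2 → L at (0,3/2); v=(2,1)
4. t=9/2 → T at (9,6); v=(2,-1)

Final position: (9,6)
Wall sequence: RBLT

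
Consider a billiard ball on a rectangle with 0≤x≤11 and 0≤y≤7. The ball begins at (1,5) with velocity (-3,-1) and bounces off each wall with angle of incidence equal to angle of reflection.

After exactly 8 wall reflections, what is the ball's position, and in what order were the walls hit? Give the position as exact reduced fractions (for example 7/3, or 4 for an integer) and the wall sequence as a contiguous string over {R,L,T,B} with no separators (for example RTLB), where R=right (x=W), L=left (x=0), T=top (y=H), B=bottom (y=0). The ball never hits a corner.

1. t=1/3 → L at (0,14/3); v=(3,-1)
2. t=11/3 → R at (11,1); v=(-3,-1)
3. t=1 → B at (8,0); v=(-3,1)
4. t=8/3 → L at (0,8/3); v=(3,1)
5. t=11/3 → R at (11,19/3); v=(-3,1)
6. t=2/3 → T at (9,7); v=(-3,-1)
7. t=3 → L at (0,4); v=(3,-1)
8. t=11/3 → R at (11,1/3); v=(-3,-1)

Final position: (11,1/3)
Wall sequence: LRBLRTLR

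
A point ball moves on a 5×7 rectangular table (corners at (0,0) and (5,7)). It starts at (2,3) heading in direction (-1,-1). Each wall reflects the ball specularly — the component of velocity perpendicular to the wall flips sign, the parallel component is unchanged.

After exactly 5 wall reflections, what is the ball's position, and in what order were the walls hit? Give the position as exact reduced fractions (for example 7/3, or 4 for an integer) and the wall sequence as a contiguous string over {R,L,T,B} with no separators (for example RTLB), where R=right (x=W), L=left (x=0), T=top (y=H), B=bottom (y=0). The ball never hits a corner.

Final position: (0,5)
Wall sequence: LBRTL

1. t=2 → L at (0,1); v=(1,-1)
2. t=1 → B at (1,0); v=(1,1)
3. t=4 → R at (5,4); v=(-1,1)
4. t=3 → T at (2,7); v=(-1,-1)
5. t=2 → L at (0,5); v=(1,-1)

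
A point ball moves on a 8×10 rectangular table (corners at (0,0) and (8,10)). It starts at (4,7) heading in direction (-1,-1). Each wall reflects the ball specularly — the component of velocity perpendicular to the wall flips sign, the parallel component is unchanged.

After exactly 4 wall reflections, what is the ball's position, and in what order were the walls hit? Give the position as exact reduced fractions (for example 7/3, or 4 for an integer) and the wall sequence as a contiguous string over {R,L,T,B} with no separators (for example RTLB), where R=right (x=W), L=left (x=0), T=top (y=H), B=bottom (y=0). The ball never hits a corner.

1. t=4 → L at (0,3); v=(1,-1)
2. t=3 → B at (3,0); v=(1,1)
3. t=5 → R at (8,5); v=(-1,1)
4. t=5 → T at (3,10); v=(-1,-1)

Final position: (3,10)
Wall sequence: LBRT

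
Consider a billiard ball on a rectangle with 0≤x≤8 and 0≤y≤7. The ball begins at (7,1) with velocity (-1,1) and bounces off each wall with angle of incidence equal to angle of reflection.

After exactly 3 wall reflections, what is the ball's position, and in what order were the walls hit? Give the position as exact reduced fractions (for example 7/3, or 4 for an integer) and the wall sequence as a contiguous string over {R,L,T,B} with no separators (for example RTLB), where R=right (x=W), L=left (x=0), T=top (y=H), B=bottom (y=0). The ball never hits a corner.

1. t=6 → T at (1,7); v=(-1,-1)
2. t=1 → L at (0,6); v=(1,-1)
3. t=6 → B at (6,0); v=(1,1)

Final position: (6,0)
Wall sequence: TLB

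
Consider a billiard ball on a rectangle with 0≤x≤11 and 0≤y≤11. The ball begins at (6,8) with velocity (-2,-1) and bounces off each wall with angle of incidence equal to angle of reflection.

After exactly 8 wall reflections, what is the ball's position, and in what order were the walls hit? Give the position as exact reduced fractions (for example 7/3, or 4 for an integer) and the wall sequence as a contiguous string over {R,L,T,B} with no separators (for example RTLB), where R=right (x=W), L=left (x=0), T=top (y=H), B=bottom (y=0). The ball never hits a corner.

Final position: (10,0)
Wall sequence: LBRLTRLB

1. t=3 → L at (0,5); v=(2,-1)
2. t=5 → B at (10,0); v=(2,1)
3. t=1/2 → R at (11,1/2); v=(-2,1)
4. t=11/2 → L at (0,6); v=(2,1)
5. t=5 → T at (10,11); v=(2,-1)
6. t=1/2 → R at (11,21/2); v=(-2,-1)
7. t=11/2 → L at (0,5); v=(2,-1)
8. t=5 → B at (10,0); v=(2,1)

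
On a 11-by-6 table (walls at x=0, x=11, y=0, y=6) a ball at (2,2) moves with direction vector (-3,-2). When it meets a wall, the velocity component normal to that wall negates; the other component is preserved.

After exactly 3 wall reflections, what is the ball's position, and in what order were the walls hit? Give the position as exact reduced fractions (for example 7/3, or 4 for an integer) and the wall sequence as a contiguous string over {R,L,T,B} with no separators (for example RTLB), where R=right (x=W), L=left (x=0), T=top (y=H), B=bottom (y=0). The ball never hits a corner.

Final position: (10,6)
Wall sequence: LBT

1. t=2/3 → L at (0,2/3); v=(3,-2)
2. t=1/3 → B at (1,0); v=(3,2)
3. t=3 → T at (10,6); v=(3,-2)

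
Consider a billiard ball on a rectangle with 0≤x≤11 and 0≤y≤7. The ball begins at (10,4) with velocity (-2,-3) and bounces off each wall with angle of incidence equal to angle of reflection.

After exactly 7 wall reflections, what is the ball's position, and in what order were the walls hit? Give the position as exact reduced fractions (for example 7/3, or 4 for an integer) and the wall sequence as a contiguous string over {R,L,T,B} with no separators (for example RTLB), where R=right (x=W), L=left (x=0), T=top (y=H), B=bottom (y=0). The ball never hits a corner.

Final position: (32/3,0)
Wall sequence: BTLBTRB

1. t=4/3 → B at (22/3,0); v=(-2,3)
2. t=7/3 → T at (8/3,7); v=(-2,-3)
3. t=4/3 → L at (0,3); v=(2,-3)
4. t=1 → B at (2,0); v=(2,3)
5. t=7/3 → T at (20/3,7); v=(2,-3)
6. t=13/6 → R at (11,1/2); v=(-2,-3)
7. t=1/6 → B at (32/3,0); v=(-2,3)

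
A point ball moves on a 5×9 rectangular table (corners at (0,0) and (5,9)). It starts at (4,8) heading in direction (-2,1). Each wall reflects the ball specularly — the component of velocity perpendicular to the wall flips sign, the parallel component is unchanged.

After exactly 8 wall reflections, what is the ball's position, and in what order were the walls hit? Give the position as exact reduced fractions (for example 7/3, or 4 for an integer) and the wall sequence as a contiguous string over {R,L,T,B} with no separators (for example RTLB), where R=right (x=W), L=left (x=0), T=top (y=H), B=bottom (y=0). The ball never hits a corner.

1. t=1 → T at (2,9); v=(-2,-1)
2. t=1 → L at (0,8); v=(2,-1)
3. t=5/2 → R at (5,11/2); v=(-2,-1)
4. t=5/2 → L at (0,3); v=(2,-1)
5. t=5/2 → R at (5,1/2); v=(-2,-1)
6. t=1/2 → B at (4,0); v=(-2,1)
7. t=2 → L at (0,2); v=(2,1)
8. t=5/2 → R at (5,9/2); v=(-2,1)

Final position: (5,9/2)
Wall sequence: TLRLRBLR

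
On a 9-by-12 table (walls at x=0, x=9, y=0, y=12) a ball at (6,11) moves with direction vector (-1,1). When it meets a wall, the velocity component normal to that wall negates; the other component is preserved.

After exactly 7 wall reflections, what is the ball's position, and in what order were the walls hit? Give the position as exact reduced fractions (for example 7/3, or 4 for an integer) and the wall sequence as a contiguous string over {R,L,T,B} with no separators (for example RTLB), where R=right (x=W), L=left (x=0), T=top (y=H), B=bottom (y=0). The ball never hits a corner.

1. t=1 → T at (5,12); v=(-1,-1)
2. t=5 → L at (0,7); v=(1,-1)
3. t=7 → B at (7,0); v=(1,1)
4. t=2 → R at (9,2); v=(-1,1)
5. t=9 → L at (0,11); v=(1,1)
6. t=1 → T at (1,12); v=(1,-1)
7. t=8 → R at (9,4); v=(-1,-1)

Final position: (9,4)
Wall sequence: TLBRLTR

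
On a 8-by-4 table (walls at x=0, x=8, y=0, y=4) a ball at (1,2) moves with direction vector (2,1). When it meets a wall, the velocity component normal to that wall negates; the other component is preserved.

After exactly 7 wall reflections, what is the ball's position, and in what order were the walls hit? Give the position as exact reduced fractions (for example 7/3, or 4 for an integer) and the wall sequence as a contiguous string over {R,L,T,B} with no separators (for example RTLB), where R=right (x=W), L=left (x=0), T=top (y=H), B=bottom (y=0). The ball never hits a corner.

Final position: (3,0)
Wall sequence: TRBLTRB

1. t=2 → T at (5,4); v=(2,-1)
2. t=3/2 → R at (8,5/2); v=(-2,-1)
3. t=5/2 → B at (3,0); v=(-2,1)
4. t=3/2 → L at (0,3/2); v=(2,1)
5. t=5/2 → T at (5,4); v=(2,-1)
6. t=3/2 → R at (8,5/2); v=(-2,-1)
7. t=5/2 → B at (3,0); v=(-2,1)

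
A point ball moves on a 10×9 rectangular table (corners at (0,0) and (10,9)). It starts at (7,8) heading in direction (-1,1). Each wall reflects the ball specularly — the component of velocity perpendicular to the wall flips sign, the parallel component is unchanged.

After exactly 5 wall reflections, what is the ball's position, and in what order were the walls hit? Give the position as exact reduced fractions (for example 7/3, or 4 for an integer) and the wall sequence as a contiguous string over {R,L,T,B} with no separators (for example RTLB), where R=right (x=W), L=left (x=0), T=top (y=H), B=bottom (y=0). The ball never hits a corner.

Final position: (8,9)
Wall sequence: TLBRT

1. t=1 → T at (6,9); v=(-1,-1)
2. t=6 → L at (0,3); v=(1,-1)
3. t=3 → B at (3,0); v=(1,1)
4. t=7 → R at (10,7); v=(-1,1)
5. t=2 → T at (8,9); v=(-1,-1)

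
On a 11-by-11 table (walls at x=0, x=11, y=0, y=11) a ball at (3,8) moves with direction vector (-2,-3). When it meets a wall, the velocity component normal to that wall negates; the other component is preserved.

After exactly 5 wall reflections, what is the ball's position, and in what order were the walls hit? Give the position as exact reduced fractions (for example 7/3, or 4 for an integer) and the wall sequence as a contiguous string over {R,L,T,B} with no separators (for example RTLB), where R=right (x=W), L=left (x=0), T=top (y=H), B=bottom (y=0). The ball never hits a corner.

1. t=3/2 → L at (0,7/2); v=(2,-3)
2. t=7/6 → B at (7/3,0); v=(2,3)
3. t=11/3 → T at (29/3,11); v=(2,-3)
4. t=2/3 → R at (11,9); v=(-2,-3)
5. t=3 → B at (5,0); v=(-2,3)

Final position: (5,0)
Wall sequence: LBTRB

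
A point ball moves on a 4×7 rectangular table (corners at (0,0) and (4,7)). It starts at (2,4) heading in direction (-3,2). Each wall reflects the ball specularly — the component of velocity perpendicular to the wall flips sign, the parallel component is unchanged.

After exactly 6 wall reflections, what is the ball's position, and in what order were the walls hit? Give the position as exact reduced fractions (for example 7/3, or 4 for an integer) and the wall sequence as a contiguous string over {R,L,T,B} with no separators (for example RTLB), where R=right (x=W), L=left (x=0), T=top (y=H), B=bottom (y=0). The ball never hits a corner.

Final position: (3,0)
Wall sequence: LTRLRB

1. t=2/3 → L at (0,16/3); v=(3,2)
2. t=5/6 → T at (5/2,7); v=(3,-2)
3. t=1/2 → R at (4,6); v=(-3,-2)
4. t=4/3 → L at (0,10/3); v=(3,-2)
5. t=4/3 → R at (4,2/3); v=(-3,-2)
6. t=1/3 → B at (3,0); v=(-3,2)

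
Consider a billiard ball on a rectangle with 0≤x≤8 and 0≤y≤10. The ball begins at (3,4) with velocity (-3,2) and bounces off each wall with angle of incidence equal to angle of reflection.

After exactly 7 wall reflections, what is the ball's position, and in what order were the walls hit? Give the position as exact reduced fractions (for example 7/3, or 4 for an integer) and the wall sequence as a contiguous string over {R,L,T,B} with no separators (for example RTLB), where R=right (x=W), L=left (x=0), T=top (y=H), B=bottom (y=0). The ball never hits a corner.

Final position: (0,22/3)
Wall sequence: LTRLBRL

1. t=1 → L at (0,6); v=(3,2)
2. t=2 → T at (6,10); v=(3,-2)
3. t=2/3 → R at (8,26/3); v=(-3,-2)
4. t=8/3 → L at (0,10/3); v=(3,-2)
5. t=5/3 → B at (5,0); v=(3,2)
6. t=1 → R at (8,2); v=(-3,2)
7. t=8/3 → L at (0,22/3); v=(3,2)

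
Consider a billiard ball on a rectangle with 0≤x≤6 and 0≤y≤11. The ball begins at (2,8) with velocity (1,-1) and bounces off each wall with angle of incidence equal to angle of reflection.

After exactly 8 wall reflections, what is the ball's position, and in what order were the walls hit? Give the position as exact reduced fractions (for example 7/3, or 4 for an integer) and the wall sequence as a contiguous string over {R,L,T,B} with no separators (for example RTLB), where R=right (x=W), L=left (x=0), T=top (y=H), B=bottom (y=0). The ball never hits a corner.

Final position: (4,0)
Wall sequence: RBLRTLRB

1. t=4 → R at (6,4); v=(-1,-1)
2. t=4 → B at (2,0); v=(-1,1)
3. t=2 → L at (0,2); v=(1,1)
4. t=6 → R at (6,8); v=(-1,1)
5. t=3 → T at (3,11); v=(-1,-1)
6. t=3 → L at (0,8); v=(1,-1)
7. t=6 → R at (6,2); v=(-1,-1)
8. t=2 → B at (4,0); v=(-1,1)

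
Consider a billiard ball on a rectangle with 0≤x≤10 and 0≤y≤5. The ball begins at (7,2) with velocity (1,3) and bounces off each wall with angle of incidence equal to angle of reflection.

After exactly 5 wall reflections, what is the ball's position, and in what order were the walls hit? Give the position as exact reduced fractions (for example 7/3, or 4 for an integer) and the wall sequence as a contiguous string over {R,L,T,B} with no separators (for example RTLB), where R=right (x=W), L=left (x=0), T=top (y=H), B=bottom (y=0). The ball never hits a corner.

Final position: (7,0)
Wall sequence: TBRTB

1. t=1 → T at (8,5); v=(1,-3)
2. t=5/3 → B at (29/3,0); v=(1,3)
3. t=1/3 → R at (10,1); v=(-1,3)
4. t=4/3 → T at (26/3,5); v=(-1,-3)
5. t=5/3 → B at (7,0); v=(-1,3)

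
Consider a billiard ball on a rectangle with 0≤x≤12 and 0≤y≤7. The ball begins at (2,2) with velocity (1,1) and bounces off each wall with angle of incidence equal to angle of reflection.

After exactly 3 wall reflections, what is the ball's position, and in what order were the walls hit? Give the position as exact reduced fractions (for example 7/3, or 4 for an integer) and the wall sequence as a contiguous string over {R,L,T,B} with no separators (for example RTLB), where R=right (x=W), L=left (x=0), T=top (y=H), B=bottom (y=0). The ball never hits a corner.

Final position: (10,0)
Wall sequence: TRB

1. t=5 → T at (7,7); v=(1,-1)
2. t=5 → R at (12,2); v=(-1,-1)
3. t=2 → B at (10,0); v=(-1,1)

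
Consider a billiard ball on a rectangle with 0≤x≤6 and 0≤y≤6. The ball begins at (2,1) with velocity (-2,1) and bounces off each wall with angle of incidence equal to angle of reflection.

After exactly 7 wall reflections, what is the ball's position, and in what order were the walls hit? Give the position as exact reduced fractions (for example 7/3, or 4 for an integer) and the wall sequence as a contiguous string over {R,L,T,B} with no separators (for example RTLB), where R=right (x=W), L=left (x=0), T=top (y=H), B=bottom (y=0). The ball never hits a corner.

Final position: (0,2)
Wall sequence: LRTLRBL

1. t=1 → L at (0,2); v=(2,1)
2. t=3 → R at (6,5); v=(-2,1)
3. t=1 → T at (4,6); v=(-2,-1)
4. t=2 → L at (0,4); v=(2,-1)
5. t=3 → R at (6,1); v=(-2,-1)
6. t=1 → B at (4,0); v=(-2,1)
7. t=2 → L at (0,2); v=(2,1)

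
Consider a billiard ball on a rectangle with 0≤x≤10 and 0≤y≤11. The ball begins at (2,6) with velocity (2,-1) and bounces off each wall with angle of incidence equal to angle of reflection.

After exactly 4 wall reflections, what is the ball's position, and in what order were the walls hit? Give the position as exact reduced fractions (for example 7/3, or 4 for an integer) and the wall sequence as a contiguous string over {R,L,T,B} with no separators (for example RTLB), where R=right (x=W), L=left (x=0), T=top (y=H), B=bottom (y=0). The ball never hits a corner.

Final position: (10,8)
Wall sequence: RBLR

1. t=4 → R at (10,2); v=(-2,-1)
2. t=2 → B at (6,0); v=(-2,1)
3. t=3 → L at (0,3); v=(2,1)
4. t=5 → R at (10,8); v=(-2,1)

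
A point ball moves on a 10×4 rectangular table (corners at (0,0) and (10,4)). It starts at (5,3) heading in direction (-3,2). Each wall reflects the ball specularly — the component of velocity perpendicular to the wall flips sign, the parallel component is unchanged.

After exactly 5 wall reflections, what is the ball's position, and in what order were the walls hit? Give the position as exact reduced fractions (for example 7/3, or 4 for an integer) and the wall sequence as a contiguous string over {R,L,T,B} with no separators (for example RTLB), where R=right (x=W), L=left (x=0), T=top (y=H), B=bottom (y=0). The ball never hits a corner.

Final position: (10,3)
Wall sequence: TLBTR

1. t=1/2 → T at (7/2,4); v=(-3,-2)
2. t=7/6 → L at (0,5/3); v=(3,-2)
3. t=5/6 → B at (5/2,0); v=(3,2)
4. t=2 → T at (17/2,4); v=(3,-2)
5. t=1/2 → R at (10,3); v=(-3,-2)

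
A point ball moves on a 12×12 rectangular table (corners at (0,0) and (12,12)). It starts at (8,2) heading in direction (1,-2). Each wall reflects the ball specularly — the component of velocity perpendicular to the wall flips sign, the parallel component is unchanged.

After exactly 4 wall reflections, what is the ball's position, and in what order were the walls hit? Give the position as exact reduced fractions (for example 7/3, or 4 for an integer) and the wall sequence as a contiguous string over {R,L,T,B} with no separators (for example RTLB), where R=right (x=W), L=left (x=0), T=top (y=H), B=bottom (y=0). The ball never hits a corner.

Final position: (3,0)
Wall sequence: BRTB

1. t=1 → B at (9,0); v=(1,2)
2. t=3 → R at (12,6); v=(-1,2)
3. t=3 → T at (9,12); v=(-1,-2)
4. t=6 → B at (3,0); v=(-1,2)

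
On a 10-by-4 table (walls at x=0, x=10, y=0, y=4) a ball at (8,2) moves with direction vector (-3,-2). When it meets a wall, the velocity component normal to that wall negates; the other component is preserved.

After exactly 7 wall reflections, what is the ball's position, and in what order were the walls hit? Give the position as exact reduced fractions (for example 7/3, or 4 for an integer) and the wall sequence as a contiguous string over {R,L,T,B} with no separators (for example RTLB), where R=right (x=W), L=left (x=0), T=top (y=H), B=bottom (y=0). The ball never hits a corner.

Final position: (1,0)
Wall sequence: BLTBRTB

1. t=1 → B at (5,0); v=(-3,2)
2. t=5/3 → L at (0,10/3); v=(3,2)
3. t=1/3 → T at (1,4); v=(3,-2)
4. t=2 → B at (7,0); v=(3,2)
5. t=1 → R at (10,2); v=(-3,2)
6. t=1 → T at (7,4); v=(-3,-2)
7. t=2 → B at (1,0); v=(-3,2)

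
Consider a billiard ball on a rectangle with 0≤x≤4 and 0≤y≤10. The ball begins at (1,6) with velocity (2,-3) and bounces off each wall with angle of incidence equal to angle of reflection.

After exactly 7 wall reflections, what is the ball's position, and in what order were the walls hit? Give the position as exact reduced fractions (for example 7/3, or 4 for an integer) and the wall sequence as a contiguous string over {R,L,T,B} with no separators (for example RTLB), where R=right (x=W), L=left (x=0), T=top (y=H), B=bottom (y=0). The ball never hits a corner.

1. t=3/2 → R at (4,3/2); v=(-2,-3)
2. t=1/2 → B at (3,0); v=(-2,3)
3. t=3/2 → L at (0,9/2); v=(2,3)
4. t=11/6 → T at (11/3,10); v=(2,-3)
5. t=1/6 → R at (4,19/2); v=(-2,-3)
6. t=2 → L at (0,7/2); v=(2,-3)
7. t=7/6 → B at (7/3,0); v=(2,3)

Final position: (7/3,0)
Wall sequence: RBLTRLB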